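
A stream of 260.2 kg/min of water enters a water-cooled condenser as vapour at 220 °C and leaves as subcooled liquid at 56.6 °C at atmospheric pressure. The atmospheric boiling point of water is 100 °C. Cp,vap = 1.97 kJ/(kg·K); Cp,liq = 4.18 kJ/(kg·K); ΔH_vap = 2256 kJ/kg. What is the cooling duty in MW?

vapour 220→100 °C: -236.4 kJ/kg
condensation at 100 °C: -2256 kJ/kg
liquid 100→56.6 °C: -181.41 kJ/kg
Δh = -236.4 + -2256 + -181.41 = -2673.8 kJ/kg
Q = ṁ·Δh = 260.2 kg/min × -2673.8 kJ/kg = -695730 kJ/min
|Q| = 11595 kW = 11.595 MW

Q_c = 11.6 MW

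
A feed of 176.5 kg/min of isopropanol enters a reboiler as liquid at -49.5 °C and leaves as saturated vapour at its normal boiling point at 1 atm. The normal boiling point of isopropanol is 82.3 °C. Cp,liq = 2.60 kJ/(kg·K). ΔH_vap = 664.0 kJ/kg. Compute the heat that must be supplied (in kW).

Q = 2960 kW

liquid -49.5→82.3 °C: 342.68 kJ/kg
vaporisation at 82.3 °C: 664 kJ/kg
Δh = 342.68 + 664 = 1006.7 kJ/kg
Q = ṁ·Δh = 176.5 kg/min × 1006.7 kJ/kg = 177680 kJ/min
|Q| = 2961.3 kW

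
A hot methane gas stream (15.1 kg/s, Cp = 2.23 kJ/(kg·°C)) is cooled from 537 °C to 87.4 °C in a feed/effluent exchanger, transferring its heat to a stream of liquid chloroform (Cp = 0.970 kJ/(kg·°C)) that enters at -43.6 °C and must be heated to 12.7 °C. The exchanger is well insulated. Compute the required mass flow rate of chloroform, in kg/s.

Heat released by hot stream: Q = 15.1 × 2.23 × (537 − 87.4) = 15139 kJ/s
Energy balance on cold side (adiabatic exchanger): Q = ṁ_c·Cp_c·(T_c,out − T_c,in)
ṁ_c = 15139 / [0.970 × (12.7 − -43.6)] = 277.22 kg/s

ṁ_c = 277 kg/s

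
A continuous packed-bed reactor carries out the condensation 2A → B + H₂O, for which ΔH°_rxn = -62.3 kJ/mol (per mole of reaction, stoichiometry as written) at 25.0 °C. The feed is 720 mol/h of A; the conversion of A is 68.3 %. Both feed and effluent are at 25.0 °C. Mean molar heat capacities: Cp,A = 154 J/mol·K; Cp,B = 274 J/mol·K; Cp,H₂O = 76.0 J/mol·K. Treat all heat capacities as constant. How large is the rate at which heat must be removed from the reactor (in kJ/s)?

Extent of reaction ξ = 0.683 × 720 / 2 = 245.88 mol/h
Reaction term: ξ·ΔH°_rxn = 245.88 × -62.3 = -15318 kJ/h
Q = ΔH = -15318 kJ/h = -4.2551 kW
Heat removed = 4.2551 kJ/s

Q_out = 4.26 kJ/s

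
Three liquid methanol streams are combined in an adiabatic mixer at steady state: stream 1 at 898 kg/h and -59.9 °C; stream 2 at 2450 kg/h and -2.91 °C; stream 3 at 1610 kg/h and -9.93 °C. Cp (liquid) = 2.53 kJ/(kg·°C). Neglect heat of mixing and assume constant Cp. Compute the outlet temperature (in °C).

T_out = -15.5 °C

Energy balance with Q = 0: Σ ṁᵢCp,ᵢ(T_out − Tᵢ) = 0
Σ ṁᵢCp,ᵢTᵢ = 898×2.53×-59.9 + 2450×2.53×-2.91 + 1610×2.53×-9.93 = -194570
Σ ṁᵢCp,ᵢ = 898×2.53 + 2450×2.53 + 1610×2.53 = 12544
T_out = -194570 / 12544 = -15.512 °C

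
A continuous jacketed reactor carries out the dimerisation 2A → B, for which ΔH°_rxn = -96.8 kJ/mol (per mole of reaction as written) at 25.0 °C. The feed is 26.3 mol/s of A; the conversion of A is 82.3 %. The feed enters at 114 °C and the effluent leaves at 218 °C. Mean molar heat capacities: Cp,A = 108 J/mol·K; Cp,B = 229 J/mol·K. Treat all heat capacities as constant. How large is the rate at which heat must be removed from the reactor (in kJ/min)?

Extent of reaction ξ = 0.823 × 26.3 / 2 = 10.822 mol/s
Reaction term: ξ·ΔH°_rxn = 10.822 × -96.8 = -1047.6 kJ/s
Sensible, feed 114→25 °C: -252.8 kJ/s
Outlet flows (mol/s): A 4.6551, B 10.822
Sensible, products 25→218 °C: 575.35 kJ/s
Q = ΔH = -725.06 kJ/s = -725.06 kW
Heat removed = 43503 kJ/min

Q_out = 43500 kJ/min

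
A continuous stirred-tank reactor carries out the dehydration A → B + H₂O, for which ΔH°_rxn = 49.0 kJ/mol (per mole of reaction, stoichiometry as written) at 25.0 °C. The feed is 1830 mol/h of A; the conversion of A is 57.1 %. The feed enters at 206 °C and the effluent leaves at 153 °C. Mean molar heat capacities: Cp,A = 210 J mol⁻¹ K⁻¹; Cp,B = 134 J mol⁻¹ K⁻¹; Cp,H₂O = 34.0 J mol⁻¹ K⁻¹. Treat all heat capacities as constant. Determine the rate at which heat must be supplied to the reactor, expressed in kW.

Extent of reaction ξ = 0.571 × 1830 = 1044.9 mol/h
Reaction term: ξ·ΔH°_rxn = 1044.9 × 49.0 = 51202 kJ/h
Sensible, feed 206→25 °C: -69558 kJ/h
Outlet flows (mol/h): A 785.07, B 1044.9, H₂O 1044.9
Sensible, products 25→153 °C: 43573 kJ/h
Q = ΔH = 25216 kJ/h = 7.0045 kW
Heat supplied = 7.0045 kW

Q_in = 7.00 kW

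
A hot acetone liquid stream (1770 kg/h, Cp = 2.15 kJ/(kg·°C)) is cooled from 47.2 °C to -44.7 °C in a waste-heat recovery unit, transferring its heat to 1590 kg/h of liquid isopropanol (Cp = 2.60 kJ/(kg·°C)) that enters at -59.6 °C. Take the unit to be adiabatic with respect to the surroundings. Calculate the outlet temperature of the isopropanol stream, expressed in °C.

T_c,out = 25.0 °C

Heat released by hot stream: Q = 1770 × 2.15 × (47.2 − -44.7) = 349730 kJ/h
Energy balance on cold side (adiabatic exchanger): Q = ṁ_c·Cp_c·(T_c,out − T_c,in)
T_c,out = -59.6 + 349730/(1590 × 2.60) = 24.997 °C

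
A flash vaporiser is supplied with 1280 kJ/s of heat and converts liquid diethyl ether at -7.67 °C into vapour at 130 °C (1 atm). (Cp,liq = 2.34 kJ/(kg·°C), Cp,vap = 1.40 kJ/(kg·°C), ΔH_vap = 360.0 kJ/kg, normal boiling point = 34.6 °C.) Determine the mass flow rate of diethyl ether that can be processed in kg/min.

Δh = 2.34×(34.6−-7.67) + 360.0 + 1.40×(130−34.6) = 592.47 kJ/kg
Q = 1280 kJ/s = 1280 kJ/s = 76800 kJ/min
ṁ = Q/Δh = 76800 / 592.47 = 129.63 kg/min

ṁ = 130 kg/min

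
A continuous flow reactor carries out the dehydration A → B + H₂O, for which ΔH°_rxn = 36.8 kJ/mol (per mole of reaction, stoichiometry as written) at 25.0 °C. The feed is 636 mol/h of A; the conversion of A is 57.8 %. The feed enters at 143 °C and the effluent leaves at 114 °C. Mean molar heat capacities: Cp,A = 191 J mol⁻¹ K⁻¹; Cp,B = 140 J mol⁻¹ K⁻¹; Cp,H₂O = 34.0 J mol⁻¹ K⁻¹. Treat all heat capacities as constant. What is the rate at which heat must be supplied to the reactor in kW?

Q_in = 2.62 kW

Extent of reaction ξ = 0.578 × 636 = 367.61 mol/h
Reaction term: ξ·ΔH°_rxn = 367.61 × 36.8 = 13528 kJ/h
Sensible, feed 143→25 °C: -14334 kJ/h
Outlet flows (mol/h): A 268.39, B 367.61, H₂O 367.61
Sensible, products 25→114 °C: 10255 kJ/h
Q = ΔH = 9449 kJ/h = 2.6247 kW
Heat supplied = 2.6247 kW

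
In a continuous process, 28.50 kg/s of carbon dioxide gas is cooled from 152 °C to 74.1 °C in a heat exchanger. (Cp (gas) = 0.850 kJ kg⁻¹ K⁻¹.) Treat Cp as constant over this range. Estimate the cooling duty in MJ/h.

Q = ṁ·Cp·ΔT = 28.50 × 0.850 × (74.1 − 152) = -1887.1 kJ/s
Cooling duty = 6793.7 MJ/h

Q_c = 6790 MJ/h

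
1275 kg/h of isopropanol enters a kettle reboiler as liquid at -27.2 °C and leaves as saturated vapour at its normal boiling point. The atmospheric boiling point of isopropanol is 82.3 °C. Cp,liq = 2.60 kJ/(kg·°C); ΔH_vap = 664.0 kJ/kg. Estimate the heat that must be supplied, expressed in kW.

Q = 336 kW

liquid -27.2→82.3 °C: 284.7 kJ/kg
vaporisation at 82.3 °C: 664 kJ/kg
Δh = 284.7 + 664 = 948.7 kJ/kg
Q = ṁ·Δh = 1275 kg/h × 948.7 kJ/kg = 1.2096e+06 kJ/h
|Q| = 336 kW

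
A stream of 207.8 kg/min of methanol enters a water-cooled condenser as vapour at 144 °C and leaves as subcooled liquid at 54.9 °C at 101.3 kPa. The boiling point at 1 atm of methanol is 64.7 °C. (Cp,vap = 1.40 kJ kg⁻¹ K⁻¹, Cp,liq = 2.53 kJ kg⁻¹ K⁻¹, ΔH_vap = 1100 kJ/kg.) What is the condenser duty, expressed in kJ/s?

Q_c = 4280 kJ/s

vapour 144→64.7 °C: -111.02 kJ/kg
condensation at 64.7 °C: -1100 kJ/kg
liquid 64.7→54.9 °C: -24.794 kJ/kg
Δh = -111.02 + -1100 + -24.794 = -1235.8 kJ/kg
Q = ṁ·Δh = 207.8 kg/min × -1235.8 kJ/kg = -256800 kJ/min
|Q| = 4280 kW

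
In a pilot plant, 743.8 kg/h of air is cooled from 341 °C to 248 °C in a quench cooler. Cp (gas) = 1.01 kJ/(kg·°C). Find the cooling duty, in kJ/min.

Q_c = 1160 kJ/min

Q = ṁ·Cp·ΔT = 743.8 × 1.01 × (248 − 341) = -69865 kJ/h
Converting: 69865 / 3600 s = 19.407 kW
Cooling duty = 1164.4 kJ/min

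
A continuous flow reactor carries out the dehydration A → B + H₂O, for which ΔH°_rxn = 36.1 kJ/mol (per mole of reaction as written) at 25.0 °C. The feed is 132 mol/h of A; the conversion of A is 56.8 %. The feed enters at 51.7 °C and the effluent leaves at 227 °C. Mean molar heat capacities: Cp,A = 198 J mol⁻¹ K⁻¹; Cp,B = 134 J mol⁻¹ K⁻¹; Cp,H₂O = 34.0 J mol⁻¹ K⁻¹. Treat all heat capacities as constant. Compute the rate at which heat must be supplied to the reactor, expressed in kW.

Q_in = 1.90 kW

Extent of reaction ξ = 0.568 × 132 = 74.976 mol/h
Reaction term: ξ·ΔH°_rxn = 74.976 × 36.1 = 2706.6 kJ/h
Sensible, feed 51.7→25 °C: -697.83 kJ/h
Outlet flows (mol/h): A 57.024, B 74.976, H₂O 74.976
Sensible, products 25→227 °C: 4825.1 kJ/h
Q = ΔH = 6833.9 kJ/h = 1.8983 kW
Heat supplied = 1.8983 kW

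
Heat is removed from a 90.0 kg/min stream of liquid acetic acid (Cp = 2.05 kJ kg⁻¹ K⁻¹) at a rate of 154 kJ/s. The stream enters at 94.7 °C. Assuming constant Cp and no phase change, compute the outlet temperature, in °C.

T_out = 44.6 °C

Q = 154 kJ/s = 9240 kJ/min
ΔT = Q/(ṁ·Cp) = 9240/(90.0×2.05) = 50.081 K
T_out = 94.7 − 50.081 = 44.619 °C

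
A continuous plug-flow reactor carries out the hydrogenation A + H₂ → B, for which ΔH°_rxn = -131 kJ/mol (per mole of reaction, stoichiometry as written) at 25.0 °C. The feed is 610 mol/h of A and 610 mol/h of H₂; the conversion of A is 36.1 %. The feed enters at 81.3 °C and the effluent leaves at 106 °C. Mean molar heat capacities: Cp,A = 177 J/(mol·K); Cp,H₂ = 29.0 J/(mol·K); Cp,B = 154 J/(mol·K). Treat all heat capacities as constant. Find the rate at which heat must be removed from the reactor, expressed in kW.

Q_out = 7.41 kW

Extent of reaction ξ = 0.361 × 610 = 220.21 mol/h
Reaction term: ξ·ΔH°_rxn = 220.21 × -131 = -28848 kJ/h
Sensible, feed 81.3→25 °C: -7074.7 kJ/h
Outlet flows (mol/h): A 389.79, H₂ 389.79, B 220.21
Sensible, products 25→106 °C: 9250.9 kJ/h
Q = ΔH = -26671 kJ/h = -7.4087 kW
Heat removed = 7.4087 kW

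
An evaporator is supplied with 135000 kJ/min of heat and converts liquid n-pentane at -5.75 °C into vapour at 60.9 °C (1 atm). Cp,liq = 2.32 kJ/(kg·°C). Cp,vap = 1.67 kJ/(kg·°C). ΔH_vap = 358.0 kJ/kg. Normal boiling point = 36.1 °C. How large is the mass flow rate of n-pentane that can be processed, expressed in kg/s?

ṁ = 4.53 kg/s

Δh = 2.32×(36.1−-5.75) + 358.0 + 1.67×(60.9−36.1) = 496.51 kJ/kg
Q = 135000 kJ/min = 2250 kJ/s = 2250 kJ/s
ṁ = Q/Δh = 2250 / 496.51 = 4.5316 kg/s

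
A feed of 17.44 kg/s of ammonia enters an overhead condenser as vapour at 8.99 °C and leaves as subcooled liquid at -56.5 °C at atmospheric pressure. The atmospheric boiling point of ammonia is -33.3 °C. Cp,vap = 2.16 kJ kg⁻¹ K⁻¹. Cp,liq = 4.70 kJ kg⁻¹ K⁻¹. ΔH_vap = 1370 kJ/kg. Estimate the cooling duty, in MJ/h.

vapour 8.99→-33.3 °C: -91.346 kJ/kg
condensation at -33.3 °C: -1370 kJ/kg
liquid -33.3→-56.5 °C: -109.04 kJ/kg
Δh = -91.346 + -1370 + -109.04 = -1570.4 kJ/kg
Q = ṁ·Δh = 17.44 kg/s × -1570.4 kJ/kg = -27388 kJ/s
|Q| = 27388 kW = 98595 MJ/h

Q_c = 98600 MJ/h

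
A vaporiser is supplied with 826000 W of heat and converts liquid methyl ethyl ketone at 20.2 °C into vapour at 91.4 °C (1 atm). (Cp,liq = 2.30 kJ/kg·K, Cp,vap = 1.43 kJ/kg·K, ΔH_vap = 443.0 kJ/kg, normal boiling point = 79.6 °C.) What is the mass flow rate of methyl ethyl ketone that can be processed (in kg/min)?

ṁ = 83.1 kg/min

Δh = 2.30×(79.6−20.2) + 443.0 + 1.43×(91.4−79.6) = 596.49 kJ/kg
Q = 826000 W = 826 kJ/s = 49560 kJ/min
ṁ = Q/Δh = 49560 / 596.49 = 83.085 kg/min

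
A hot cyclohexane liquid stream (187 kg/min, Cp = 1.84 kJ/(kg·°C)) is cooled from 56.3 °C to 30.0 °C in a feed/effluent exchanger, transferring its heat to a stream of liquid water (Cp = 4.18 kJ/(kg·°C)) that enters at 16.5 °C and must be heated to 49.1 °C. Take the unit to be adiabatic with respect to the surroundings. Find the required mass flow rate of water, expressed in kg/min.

ṁ_c = 66.4 kg/min

Heat released by hot stream: Q = 187 × 1.84 × (56.3 − 30.0) = 9049.3 kJ/min
Energy balance on cold side (adiabatic exchanger): Q = ṁ_c·Cp_c·(T_c,out − T_c,in)
ṁ_c = 9049.3 / [4.18 × (49.1 − 16.5)] = 66.408 kg/min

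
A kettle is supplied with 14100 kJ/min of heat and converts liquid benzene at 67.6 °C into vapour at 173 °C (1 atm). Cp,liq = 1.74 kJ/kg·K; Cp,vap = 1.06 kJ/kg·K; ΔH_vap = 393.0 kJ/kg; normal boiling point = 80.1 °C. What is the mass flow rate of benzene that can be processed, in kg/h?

Δh = 1.74×(80.1−67.6) + 393.0 + 1.06×(173−80.1) = 513.22 kJ/kg
Q = 14100 kJ/min = 235 kJ/s = 846000 kJ/h
ṁ = Q/Δh = 846000 / 513.22 = 1648.4 kg/h

ṁ = 1650 kg/h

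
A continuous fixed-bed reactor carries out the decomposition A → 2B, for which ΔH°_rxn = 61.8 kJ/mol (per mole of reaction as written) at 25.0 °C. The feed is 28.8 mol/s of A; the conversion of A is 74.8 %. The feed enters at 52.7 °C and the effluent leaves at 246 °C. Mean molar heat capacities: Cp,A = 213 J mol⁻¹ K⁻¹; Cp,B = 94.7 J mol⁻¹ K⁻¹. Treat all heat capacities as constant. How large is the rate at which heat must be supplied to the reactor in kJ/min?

Q_in = 144000 kJ/min

Extent of reaction ξ = 0.748 × 28.8 = 21.542 mol/s
Reaction term: ξ·ΔH°_rxn = 21.542 × 61.8 = 1331.3 kJ/s
Sensible, feed 52.7→25 °C: -169.92 kJ/s
Outlet flows (mol/s): A 7.2576, B 43.085
Sensible, products 25→246 °C: 1243.3 kJ/s
Q = ΔH = 2404.7 kJ/s = 2404.7 kW
Heat supplied = 144280 kJ/min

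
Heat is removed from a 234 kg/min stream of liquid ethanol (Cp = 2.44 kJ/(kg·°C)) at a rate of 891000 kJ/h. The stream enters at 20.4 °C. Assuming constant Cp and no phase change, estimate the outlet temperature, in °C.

Q = 891000 kJ/h = 14850 kJ/min
ΔT = Q/(ṁ·Cp) = 14850/(234×2.44) = 26.009 K
T_out = 20.4 − 26.009 = -5.6088 °C

T_out = -5.61 °C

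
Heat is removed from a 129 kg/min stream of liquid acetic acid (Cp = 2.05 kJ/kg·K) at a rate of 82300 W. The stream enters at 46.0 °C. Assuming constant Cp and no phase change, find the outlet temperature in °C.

Q = 82300 W = 4938 kJ/min
ΔT = Q/(ṁ·Cp) = 4938/(129×2.05) = 18.673 K
T_out = 46.0 − 18.673 = 27.327 °C

T_out = 27.3 °C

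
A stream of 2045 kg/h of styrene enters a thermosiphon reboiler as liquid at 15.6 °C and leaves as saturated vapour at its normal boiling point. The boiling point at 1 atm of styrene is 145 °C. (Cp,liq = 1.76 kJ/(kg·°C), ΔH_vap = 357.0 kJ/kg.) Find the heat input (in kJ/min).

Q = 19900 kJ/min

liquid 15.6→145 °C: 227.74 kJ/kg
vaporisation at 145 °C: 357 kJ/kg
Δh = 227.74 + 357 = 584.74 kJ/kg
Q = ṁ·Δh = 2045 kg/h × 584.74 kJ/kg = 1.1958e+06 kJ/h
|Q| = 332.17 kW = 19930 kJ/min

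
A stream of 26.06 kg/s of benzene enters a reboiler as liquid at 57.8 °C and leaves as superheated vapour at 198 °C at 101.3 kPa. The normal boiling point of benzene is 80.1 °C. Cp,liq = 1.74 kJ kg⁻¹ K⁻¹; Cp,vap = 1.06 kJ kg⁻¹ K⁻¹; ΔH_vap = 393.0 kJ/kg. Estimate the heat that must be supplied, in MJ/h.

Q = 52200 MJ/h

liquid 57.8→80.1 °C: 38.802 kJ/kg
vaporisation at 80.1 °C: 393 kJ/kg
vapour 80.1→198 °C: 124.97 kJ/kg
Δh = 38.802 + 393 + 124.97 = 556.78 kJ/kg
Q = ṁ·Δh = 26.06 kg/s × 556.78 kJ/kg = 14510 kJ/s
|Q| = 14510 kW = 52234 MJ/h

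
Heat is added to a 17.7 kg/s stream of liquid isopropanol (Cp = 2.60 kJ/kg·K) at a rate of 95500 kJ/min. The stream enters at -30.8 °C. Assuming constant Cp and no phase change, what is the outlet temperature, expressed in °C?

T_out = 3.79 °C

Q = 95500 kJ/min = 1591.7 kJ/s
ΔT = Q/(ṁ·Cp) = 1591.7/(17.7×2.60) = 34.586 K
T_out = -30.8 + 34.586 = 3.7864 °C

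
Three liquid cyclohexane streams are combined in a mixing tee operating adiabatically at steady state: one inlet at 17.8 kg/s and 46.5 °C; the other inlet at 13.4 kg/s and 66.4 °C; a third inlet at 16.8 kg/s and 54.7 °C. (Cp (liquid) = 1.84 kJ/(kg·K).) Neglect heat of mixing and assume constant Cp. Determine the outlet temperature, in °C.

Energy balance with Q = 0: Σ ṁᵢCp,ᵢ(T_out − Tᵢ) = 0
Σ ṁᵢCp,ᵢTᵢ = 17.8×1.84×46.5 + 13.4×1.84×66.4 + 16.8×1.84×54.7 = 4851
Σ ṁᵢCp,ᵢ = 17.8×1.84 + 13.4×1.84 + 16.8×1.84 = 88.32
T_out = 4851 / 88.32 = 54.925 °C

T_out = 54.9 °C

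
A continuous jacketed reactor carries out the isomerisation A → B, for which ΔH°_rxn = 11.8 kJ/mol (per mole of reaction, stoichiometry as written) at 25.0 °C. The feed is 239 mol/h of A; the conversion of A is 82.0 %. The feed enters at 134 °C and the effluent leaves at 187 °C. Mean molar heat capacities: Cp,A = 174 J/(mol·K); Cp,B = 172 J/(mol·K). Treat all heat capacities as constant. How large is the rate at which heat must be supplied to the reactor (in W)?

Extent of reaction ξ = 0.820 × 239 = 195.98 mol/h
Reaction term: ξ·ΔH°_rxn = 195.98 × 11.8 = 2312.6 kJ/h
Sensible, feed 134→25 °C: -4532.9 kJ/h
Outlet flows (mol/h): A 43.02, B 195.98
Sensible, products 25→187 °C: 6673.4 kJ/h
Q = ΔH = 4453.1 kJ/h = 1.237 kW
Heat supplied = 1237 W

Q_in = 1240 W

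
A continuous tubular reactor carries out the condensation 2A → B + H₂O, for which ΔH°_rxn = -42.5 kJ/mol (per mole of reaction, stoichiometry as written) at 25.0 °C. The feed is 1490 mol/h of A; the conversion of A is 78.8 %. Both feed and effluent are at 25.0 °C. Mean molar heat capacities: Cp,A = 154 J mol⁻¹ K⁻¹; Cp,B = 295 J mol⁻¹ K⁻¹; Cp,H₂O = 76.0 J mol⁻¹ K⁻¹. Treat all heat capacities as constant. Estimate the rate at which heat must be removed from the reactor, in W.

Extent of reaction ξ = 0.788 × 1490 / 2 = 587.06 mol/h
Reaction term: ξ·ΔH°_rxn = 587.06 × -42.5 = -24950 kJ/h
Q = ΔH = -24950 kJ/h = -6.9306 kW
Heat removed = 6930.6 W

Q_out = 6930 W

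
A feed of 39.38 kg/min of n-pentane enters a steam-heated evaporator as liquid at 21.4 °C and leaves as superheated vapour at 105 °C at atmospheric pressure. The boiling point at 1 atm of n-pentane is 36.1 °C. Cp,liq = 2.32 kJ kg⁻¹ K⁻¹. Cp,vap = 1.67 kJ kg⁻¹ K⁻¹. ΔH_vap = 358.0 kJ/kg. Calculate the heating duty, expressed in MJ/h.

liquid 21.4→36.1 °C: 34.104 kJ/kg
vaporisation at 36.1 °C: 358 kJ/kg
vapour 36.1→105 °C: 115.06 kJ/kg
Δh = 34.104 + 358 + 115.06 = 507.17 kJ/kg
Q = ṁ·Δh = 39.38 kg/min × 507.17 kJ/kg = 19972 kJ/min
|Q| = 332.87 kW = 1198.3 MJ/h

Q = 1200 MJ/h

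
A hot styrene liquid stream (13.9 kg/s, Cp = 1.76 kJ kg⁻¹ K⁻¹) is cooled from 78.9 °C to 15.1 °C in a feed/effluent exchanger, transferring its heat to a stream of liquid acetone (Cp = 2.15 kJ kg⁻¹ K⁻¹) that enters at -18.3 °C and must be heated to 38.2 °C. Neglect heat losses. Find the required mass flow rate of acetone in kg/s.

Heat released by hot stream: Q = 13.9 × 1.76 × (78.9 − 15.1) = 1560.8 kJ/s
Energy balance on cold side (adiabatic exchanger): Q = ṁ_c·Cp_c·(T_c,out − T_c,in)
ṁ_c = 1560.8 / [2.15 × (38.2 − -18.3)] = 12.849 kg/s

ṁ_c = 12.8 kg/s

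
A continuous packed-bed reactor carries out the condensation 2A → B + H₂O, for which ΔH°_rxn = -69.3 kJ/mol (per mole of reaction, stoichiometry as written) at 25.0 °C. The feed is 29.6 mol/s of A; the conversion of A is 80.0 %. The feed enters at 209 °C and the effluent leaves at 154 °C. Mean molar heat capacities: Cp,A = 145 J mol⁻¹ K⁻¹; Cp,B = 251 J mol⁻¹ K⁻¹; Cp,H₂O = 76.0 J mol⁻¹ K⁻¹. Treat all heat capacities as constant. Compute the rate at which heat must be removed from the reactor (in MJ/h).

Q_out = 3600 MJ/h

Extent of reaction ξ = 0.800 × 29.6 / 2 = 11.84 mol/s
Reaction term: ξ·ΔH°_rxn = 11.84 × -69.3 = -820.51 kJ/s
Sensible, feed 209→25 °C: -789.73 kJ/s
Outlet flows (mol/s): A 5.92, B 11.84, H₂O 11.84
Sensible, products 25→154 °C: 610.18 kJ/s
Q = ΔH = -1000.1 kJ/s = -1000.1 kW
Heat removed = 3600.2 MJ/h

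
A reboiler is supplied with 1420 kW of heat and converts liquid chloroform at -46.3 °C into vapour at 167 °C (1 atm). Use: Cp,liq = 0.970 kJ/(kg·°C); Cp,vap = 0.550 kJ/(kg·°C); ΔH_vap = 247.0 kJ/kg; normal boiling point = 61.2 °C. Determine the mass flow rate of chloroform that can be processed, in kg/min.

ṁ = 208 kg/min

Δh = 0.970×(61.2−-46.3) + 247.0 + 0.550×(167−61.2) = 409.46 kJ/kg
Q = 1420 kW = 1420 kJ/s = 85200 kJ/min
ṁ = Q/Δh = 85200 / 409.46 = 208.08 kg/min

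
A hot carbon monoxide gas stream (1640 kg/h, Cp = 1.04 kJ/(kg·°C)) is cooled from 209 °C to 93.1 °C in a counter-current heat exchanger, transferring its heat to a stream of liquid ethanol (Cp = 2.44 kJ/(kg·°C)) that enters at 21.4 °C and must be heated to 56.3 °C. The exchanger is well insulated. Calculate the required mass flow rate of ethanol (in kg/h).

Heat released by hot stream: Q = 1640 × 1.04 × (209 − 93.1) = 197680 kJ/h
Energy balance on cold side (adiabatic exchanger): Q = ṁ_c·Cp_c·(T_c,out − T_c,in)
ṁ_c = 197680 / [2.44 × (56.3 − 21.4)] = 2321.4 kg/h

ṁ_c = 2320 kg/h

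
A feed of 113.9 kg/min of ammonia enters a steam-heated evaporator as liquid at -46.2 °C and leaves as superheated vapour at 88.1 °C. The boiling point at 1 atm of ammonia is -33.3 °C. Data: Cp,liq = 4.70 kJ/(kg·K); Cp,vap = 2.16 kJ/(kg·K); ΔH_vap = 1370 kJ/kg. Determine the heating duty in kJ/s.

liquid -46.2→-33.3 °C: 60.63 kJ/kg
vaporisation at -33.3 °C: 1370 kJ/kg
vapour -33.3→88.1 °C: 262.22 kJ/kg
Δh = 60.63 + 1370 + 262.22 = 1692.9 kJ/kg
Q = ṁ·Δh = 113.9 kg/min × 1692.9 kJ/kg = 192820 kJ/min
|Q| = 3213.6 kW

Q = 3210 kJ/s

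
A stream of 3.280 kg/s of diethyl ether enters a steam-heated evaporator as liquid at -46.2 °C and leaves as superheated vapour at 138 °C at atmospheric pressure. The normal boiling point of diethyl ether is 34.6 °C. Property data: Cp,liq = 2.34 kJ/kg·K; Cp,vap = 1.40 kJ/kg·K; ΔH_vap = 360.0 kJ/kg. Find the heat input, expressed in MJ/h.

Q = 8190 MJ/h

liquid -46.2→34.6 °C: 189.07 kJ/kg
vaporisation at 34.6 °C: 360 kJ/kg
vapour 34.6→138 °C: 144.76 kJ/kg
Δh = 189.07 + 360 + 144.76 = 693.83 kJ/kg
Q = ṁ·Δh = 3.280 kg/s × 693.83 kJ/kg = 2275.8 kJ/s
|Q| = 2275.8 kW = 8192.8 MJ/h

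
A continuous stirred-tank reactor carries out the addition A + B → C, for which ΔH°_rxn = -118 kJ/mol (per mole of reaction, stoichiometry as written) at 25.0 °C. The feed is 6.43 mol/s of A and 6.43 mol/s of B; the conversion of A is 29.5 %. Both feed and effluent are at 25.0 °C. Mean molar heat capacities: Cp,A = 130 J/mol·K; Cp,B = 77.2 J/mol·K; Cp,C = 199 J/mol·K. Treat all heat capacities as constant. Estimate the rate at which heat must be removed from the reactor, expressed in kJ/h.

Extent of reaction ξ = 0.295 × 6.43 = 1.8968 mol/s
Reaction term: ξ·ΔH°_rxn = 1.8968 × -118 = -223.83 kJ/s
Q = ΔH = -223.83 kJ/s = -223.83 kW
Heat removed = 805780 kJ/h

Q_out = 806000 kJ/h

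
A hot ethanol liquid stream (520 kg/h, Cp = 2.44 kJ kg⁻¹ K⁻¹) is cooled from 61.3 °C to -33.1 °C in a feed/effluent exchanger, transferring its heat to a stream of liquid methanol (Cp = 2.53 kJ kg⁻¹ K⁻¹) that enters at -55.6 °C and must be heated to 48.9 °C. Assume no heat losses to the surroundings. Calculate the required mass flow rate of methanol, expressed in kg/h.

ṁ_c = 453 kg/h

Heat released by hot stream: Q = 520 × 2.44 × (61.3 − -33.1) = 119770 kJ/h
Energy balance on cold side (adiabatic exchanger): Q = ṁ_c·Cp_c·(T_c,out − T_c,in)
ṁ_c = 119770 / [2.53 × (48.9 − -55.6)] = 453.03 kg/h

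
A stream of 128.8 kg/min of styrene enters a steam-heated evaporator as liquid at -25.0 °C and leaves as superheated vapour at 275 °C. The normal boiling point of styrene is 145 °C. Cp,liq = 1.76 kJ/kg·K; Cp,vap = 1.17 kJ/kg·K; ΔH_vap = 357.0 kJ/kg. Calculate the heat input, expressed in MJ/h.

Q = 6250 MJ/h

liquid -25.0→145 °C: 299.2 kJ/kg
vaporisation at 145 °C: 357 kJ/kg
vapour 145→275 °C: 152.1 kJ/kg
Δh = 299.2 + 357 + 152.1 = 808.3 kJ/kg
Q = ṁ·Δh = 128.8 kg/min × 808.3 kJ/kg = 104110 kJ/min
|Q| = 1735.2 kW = 6246.5 MJ/h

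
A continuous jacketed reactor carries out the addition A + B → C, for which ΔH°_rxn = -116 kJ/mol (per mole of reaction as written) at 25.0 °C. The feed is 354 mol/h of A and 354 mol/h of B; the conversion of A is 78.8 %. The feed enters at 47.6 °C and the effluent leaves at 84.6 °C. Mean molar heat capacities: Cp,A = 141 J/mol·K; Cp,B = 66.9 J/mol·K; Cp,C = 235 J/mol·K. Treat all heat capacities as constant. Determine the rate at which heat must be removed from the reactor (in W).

Q_out = 8110 W

Extent of reaction ξ = 0.788 × 354 = 278.95 mol/h
Reaction term: ξ·ΔH°_rxn = 278.95 × -116 = -32358 kJ/h
Sensible, feed 47.6→25 °C: -1663.3 kJ/h
Outlet flows (mol/h): A 75.048, B 75.048, C 278.95
Sensible, products 25→84.6 °C: 4836.9 kJ/h
Q = ΔH = -29185 kJ/h = -8.1069 kW
Heat removed = 8106.9 W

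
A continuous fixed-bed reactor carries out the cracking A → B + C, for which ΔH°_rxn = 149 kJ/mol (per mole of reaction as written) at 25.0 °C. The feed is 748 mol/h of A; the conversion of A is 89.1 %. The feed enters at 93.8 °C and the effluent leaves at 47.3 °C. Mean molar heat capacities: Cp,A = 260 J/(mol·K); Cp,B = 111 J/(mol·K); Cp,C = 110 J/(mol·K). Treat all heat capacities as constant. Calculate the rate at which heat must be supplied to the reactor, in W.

Q_in = 24900 W

Extent of reaction ξ = 0.891 × 748 = 666.47 mol/h
Reaction term: ξ·ΔH°_rxn = 666.47 × 149 = 99304 kJ/h
Sensible, feed 93.8→25 °C: -13380 kJ/h
Outlet flows (mol/h): A 81.532, B 666.47, C 666.47
Sensible, products 25→47.3 °C: 3757.3 kJ/h
Q = ΔH = 89681 kJ/h = 24.911 kW
Heat supplied = 24911 W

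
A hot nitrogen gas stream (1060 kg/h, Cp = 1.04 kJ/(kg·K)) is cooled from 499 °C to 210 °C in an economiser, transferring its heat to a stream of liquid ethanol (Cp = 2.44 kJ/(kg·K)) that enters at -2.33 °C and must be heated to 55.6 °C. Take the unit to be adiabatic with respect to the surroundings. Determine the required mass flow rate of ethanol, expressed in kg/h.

Heat released by hot stream: Q = 1060 × 1.04 × (499 − 210) = 318590 kJ/h
Energy balance on cold side (adiabatic exchanger): Q = ṁ_c·Cp_c·(T_c,out − T_c,in)
ṁ_c = 318590 / [2.44 × (55.6 − -2.33)] = 2253.9 kg/h

ṁ_c = 2250 kg/h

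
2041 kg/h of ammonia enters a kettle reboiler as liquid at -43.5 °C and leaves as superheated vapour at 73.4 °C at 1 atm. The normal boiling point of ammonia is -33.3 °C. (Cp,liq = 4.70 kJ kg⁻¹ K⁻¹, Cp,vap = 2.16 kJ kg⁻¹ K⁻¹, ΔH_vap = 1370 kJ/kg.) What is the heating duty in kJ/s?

Q = 935 kJ/s

liquid -43.5→-33.3 °C: 47.94 kJ/kg
vaporisation at -33.3 °C: 1370 kJ/kg
vapour -33.3→73.4 °C: 230.47 kJ/kg
Δh = 47.94 + 1370 + 230.47 = 1648.4 kJ/kg
Q = ṁ·Δh = 2041 kg/h × 1648.4 kJ/kg = 3.3644e+06 kJ/h
|Q| = 934.56 kW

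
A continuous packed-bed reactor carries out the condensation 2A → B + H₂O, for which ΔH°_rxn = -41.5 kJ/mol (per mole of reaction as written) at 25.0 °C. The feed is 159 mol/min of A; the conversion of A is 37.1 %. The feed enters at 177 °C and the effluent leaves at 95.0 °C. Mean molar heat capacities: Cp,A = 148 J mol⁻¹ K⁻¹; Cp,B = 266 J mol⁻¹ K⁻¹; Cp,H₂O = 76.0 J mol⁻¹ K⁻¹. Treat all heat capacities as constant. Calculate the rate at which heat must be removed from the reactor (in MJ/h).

Q_out = 184 MJ/h

Extent of reaction ξ = 0.371 × 159 / 2 = 29.494 mol/min
Reaction term: ξ·ΔH°_rxn = 29.494 × -41.5 = -1224 kJ/min
Sensible, feed 177→25 °C: -3576.9 kJ/min
Outlet flows (mol/min): A 100.01, B 29.494, H₂O 29.494
Sensible, products 25→95.0 °C: 1742.2 kJ/min
Q = ΔH = -3058.7 kJ/min = -50.978 kW
Heat removed = 183.52 MJ/h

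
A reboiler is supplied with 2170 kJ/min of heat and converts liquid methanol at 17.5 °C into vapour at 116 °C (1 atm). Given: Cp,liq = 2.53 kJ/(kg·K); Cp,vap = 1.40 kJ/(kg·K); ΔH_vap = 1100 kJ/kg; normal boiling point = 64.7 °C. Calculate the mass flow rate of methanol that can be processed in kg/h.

Δh = 2.53×(64.7−17.5) + 1100 + 1.40×(116−64.7) = 1291.2 kJ/kg
Q = 2170 kJ/min = 36.167 kJ/s = 130200 kJ/h
ṁ = Q/Δh = 130200 / 1291.2 = 100.83 kg/h

ṁ = 101 kg/h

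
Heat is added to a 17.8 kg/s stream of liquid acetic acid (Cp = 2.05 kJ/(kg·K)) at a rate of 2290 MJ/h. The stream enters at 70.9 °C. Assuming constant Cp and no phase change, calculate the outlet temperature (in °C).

T_out = 88.3 °C

Q = 2290 MJ/h = 636.11 kJ/s
ΔT = Q/(ṁ·Cp) = 636.11/(17.8×2.05) = 17.432 K
T_out = 70.9 + 17.432 = 88.332 °C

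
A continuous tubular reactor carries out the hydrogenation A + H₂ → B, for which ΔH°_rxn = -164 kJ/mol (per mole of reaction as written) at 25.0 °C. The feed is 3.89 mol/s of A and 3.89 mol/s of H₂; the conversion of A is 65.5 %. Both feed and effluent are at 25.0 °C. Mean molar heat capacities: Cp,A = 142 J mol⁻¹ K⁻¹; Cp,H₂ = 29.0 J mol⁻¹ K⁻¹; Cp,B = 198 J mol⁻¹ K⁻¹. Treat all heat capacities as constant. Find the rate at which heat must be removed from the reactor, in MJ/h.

Q_out = 1500 MJ/h

Extent of reaction ξ = 0.655 × 3.89 = 2.548 mol/s
Reaction term: ξ·ΔH°_rxn = 2.548 × -164 = -417.86 kJ/s
Q = ΔH = -417.86 kJ/s = -417.86 kW
Heat removed = 1504.3 MJ/h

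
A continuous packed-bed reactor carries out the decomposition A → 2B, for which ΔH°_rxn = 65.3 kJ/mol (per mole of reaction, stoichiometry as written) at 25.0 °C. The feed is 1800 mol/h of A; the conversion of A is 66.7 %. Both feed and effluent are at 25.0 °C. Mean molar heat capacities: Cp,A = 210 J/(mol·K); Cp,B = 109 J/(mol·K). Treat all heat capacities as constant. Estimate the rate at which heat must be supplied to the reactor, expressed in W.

Q_in = 21800 W

Extent of reaction ξ = 0.667 × 1800 = 1200.6 mol/h
Reaction term: ξ·ΔH°_rxn = 1200.6 × 65.3 = 78399 kJ/h
Q = ΔH = 78399 kJ/h = 21.778 kW
Heat supplied = 21778 W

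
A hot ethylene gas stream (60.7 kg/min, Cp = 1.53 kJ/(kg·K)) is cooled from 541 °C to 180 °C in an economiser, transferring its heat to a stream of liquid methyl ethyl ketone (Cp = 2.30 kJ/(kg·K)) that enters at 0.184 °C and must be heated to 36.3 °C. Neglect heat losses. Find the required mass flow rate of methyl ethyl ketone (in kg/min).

Heat released by hot stream: Q = 60.7 × 1.53 × (541 − 180) = 33526 kJ/min
Energy balance on cold side (adiabatic exchanger): Q = ṁ_c·Cp_c·(T_c,out − T_c,in)
ṁ_c = 33526 / [2.30 × (36.3 − 0.184)] = 403.61 kg/min

ṁ_c = 404 kg/min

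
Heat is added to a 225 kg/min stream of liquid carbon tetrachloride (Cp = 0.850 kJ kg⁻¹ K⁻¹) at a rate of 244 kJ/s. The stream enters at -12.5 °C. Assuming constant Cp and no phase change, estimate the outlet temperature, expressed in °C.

Q = 244 kJ/s = 14640 kJ/min
ΔT = Q/(ṁ·Cp) = 14640/(225×0.850) = 76.549 K
T_out = -12.5 + 76.549 = 64.049 °C

T_out = 64.0 °C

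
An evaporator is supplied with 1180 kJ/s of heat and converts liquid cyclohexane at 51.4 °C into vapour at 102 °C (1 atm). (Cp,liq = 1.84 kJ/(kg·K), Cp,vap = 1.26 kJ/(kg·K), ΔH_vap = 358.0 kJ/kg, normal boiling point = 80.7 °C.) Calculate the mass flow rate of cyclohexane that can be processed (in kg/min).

ṁ = 161 kg/min

Δh = 1.84×(80.7−51.4) + 358.0 + 1.26×(102−80.7) = 438.75 kJ/kg
Q = 1180 kJ/s = 1180 kJ/s = 70800 kJ/min
ṁ = Q/Δh = 70800 / 438.75 = 161.37 kg/min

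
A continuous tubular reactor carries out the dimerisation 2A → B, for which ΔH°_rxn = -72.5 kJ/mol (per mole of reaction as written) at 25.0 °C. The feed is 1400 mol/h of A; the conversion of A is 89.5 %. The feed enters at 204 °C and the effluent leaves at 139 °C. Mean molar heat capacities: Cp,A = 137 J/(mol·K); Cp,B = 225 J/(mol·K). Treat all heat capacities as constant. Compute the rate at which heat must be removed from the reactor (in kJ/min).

Extent of reaction ξ = 0.895 × 1400 / 2 = 626.5 mol/h
Reaction term: ξ·ΔH°_rxn = 626.5 × -72.5 = -45421 kJ/h
Sensible, feed 204→25 °C: -34332 kJ/h
Outlet flows (mol/h): A 147, B 626.5
Sensible, products 25→139 °C: 18366 kJ/h
Q = ΔH = -61388 kJ/h = -17.052 kW
Heat removed = 1023.1 kJ/min

Q_out = 1020 kJ/min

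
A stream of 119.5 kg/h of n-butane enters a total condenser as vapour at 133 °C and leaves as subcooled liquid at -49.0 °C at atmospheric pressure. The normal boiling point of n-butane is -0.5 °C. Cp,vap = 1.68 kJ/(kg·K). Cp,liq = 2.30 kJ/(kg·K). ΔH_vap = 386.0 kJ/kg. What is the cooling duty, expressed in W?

vapour 133→-0.5 °C: -224.28 kJ/kg
condensation at -0.5 °C: -386 kJ/kg
liquid -0.5→-49.0 °C: -111.55 kJ/kg
Δh = -224.28 + -386 + -111.55 = -721.83 kJ/kg
Q = ṁ·Δh = 119.5 kg/h × -721.83 kJ/kg = -86259 kJ/h
|Q| = 23.961 kW = 23961 W

Q_c = 24000 W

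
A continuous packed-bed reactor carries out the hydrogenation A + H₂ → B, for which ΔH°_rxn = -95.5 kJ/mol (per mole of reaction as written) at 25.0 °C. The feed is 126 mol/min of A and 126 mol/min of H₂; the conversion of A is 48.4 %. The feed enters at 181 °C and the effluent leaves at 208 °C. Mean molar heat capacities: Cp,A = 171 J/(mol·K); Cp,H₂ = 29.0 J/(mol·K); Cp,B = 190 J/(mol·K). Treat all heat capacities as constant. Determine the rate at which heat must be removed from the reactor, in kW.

Extent of reaction ξ = 0.484 × 126 = 60.984 mol/min
Reaction term: ξ·ΔH°_rxn = 60.984 × -95.5 = -5824 kJ/min
Sensible, feed 181→25 °C: -3931.2 kJ/min
Outlet flows (mol/min): A 65.016, H₂ 65.016, B 60.984
Sensible, products 25→208 °C: 4500 kJ/min
Q = ΔH = -5255.2 kJ/min = -87.586 kW
Heat removed = 87.586 kW

Q_out = 87.6 kW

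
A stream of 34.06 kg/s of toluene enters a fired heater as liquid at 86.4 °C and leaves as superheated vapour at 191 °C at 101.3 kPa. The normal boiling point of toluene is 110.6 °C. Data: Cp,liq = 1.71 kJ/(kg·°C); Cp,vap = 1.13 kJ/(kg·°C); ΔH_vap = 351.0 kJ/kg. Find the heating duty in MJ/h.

liquid 86.4→110.6 °C: 41.382 kJ/kg
vaporisation at 110.6 °C: 351 kJ/kg
vapour 110.6→191 °C: 90.852 kJ/kg
Δh = 41.382 + 351 + 90.852 = 483.23 kJ/kg
Q = ṁ·Δh = 34.06 kg/s × 483.23 kJ/kg = 16459 kJ/s
|Q| = 16459 kW = 59252 MJ/h

Q = 59300 MJ/h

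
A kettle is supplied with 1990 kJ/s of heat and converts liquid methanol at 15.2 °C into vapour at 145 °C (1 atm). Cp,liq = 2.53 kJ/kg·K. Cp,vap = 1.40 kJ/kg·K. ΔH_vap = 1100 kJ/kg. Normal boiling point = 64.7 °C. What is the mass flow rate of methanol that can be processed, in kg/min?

ṁ = 89.3 kg/min

Δh = 2.53×(64.7−15.2) + 1100 + 1.40×(145−64.7) = 1337.7 kJ/kg
Q = 1990 kJ/s = 1990 kJ/s = 119400 kJ/min
ṁ = Q/Δh = 119400 / 1337.7 = 89.261 kg/min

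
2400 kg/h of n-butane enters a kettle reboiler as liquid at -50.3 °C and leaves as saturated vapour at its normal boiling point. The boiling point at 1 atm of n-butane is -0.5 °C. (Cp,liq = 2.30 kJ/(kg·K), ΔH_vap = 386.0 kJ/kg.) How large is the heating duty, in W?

liquid -50.3→-0.5 °C: 114.54 kJ/kg
vaporisation at -0.5 °C: 386 kJ/kg
Δh = 114.54 + 386 = 500.54 kJ/kg
Q = ṁ·Δh = 2400 kg/h × 500.54 kJ/kg = 1.2013e+06 kJ/h
|Q| = 333.69 kW = 333690 W

Q = 334000 W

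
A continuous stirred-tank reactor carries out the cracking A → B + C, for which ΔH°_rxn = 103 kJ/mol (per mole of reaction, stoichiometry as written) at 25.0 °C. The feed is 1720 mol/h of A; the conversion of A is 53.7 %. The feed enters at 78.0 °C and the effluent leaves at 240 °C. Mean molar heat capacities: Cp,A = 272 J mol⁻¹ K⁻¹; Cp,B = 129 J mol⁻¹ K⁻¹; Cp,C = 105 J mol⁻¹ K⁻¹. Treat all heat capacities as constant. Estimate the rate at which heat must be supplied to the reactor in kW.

Q_in = 45.4 kW

Extent of reaction ξ = 0.537 × 1720 = 923.64 mol/h
Reaction term: ξ·ΔH°_rxn = 923.64 × 103 = 95135 kJ/h
Sensible, feed 78.0→25 °C: -24796 kJ/h
Outlet flows (mol/h): A 796.36, B 923.64, C 923.64
Sensible, products 25→240 °C: 93039 kJ/h
Q = ΔH = 163380 kJ/h = 45.383 kW
Heat supplied = 45.383 kW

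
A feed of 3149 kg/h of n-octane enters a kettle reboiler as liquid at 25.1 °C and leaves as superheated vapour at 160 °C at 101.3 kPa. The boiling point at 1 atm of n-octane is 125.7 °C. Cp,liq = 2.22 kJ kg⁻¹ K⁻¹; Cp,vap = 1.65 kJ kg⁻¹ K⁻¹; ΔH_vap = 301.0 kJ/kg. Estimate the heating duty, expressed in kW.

Q = 508 kW

liquid 25.1→125.7 °C: 223.33 kJ/kg
vaporisation at 125.7 °C: 301 kJ/kg
vapour 125.7→160 °C: 56.595 kJ/kg
Δh = 223.33 + 301 + 56.595 = 580.93 kJ/kg
Q = ṁ·Δh = 3149 kg/h × 580.93 kJ/kg = 1.8293e+06 kJ/h
|Q| = 508.15 kW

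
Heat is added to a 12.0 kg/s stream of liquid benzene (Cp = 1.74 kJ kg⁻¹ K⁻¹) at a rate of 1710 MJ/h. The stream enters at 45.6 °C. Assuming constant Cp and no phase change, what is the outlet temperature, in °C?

T_out = 68.3 °C

Q = 1710 MJ/h = 475 kJ/s
ΔT = Q/(ṁ·Cp) = 475/(12.0×1.74) = 22.749 K
T_out = 45.6 + 22.749 = 68.349 °C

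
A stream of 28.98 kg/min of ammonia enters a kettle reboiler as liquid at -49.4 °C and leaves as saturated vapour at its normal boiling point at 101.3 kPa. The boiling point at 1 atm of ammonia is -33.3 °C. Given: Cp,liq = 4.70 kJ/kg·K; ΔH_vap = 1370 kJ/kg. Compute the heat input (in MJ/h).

liquid -49.4→-33.3 °C: 75.67 kJ/kg
vaporisation at -33.3 °C: 1370 kJ/kg
Δh = 75.67 + 1370 = 1445.7 kJ/kg
Q = ṁ·Δh = 28.98 kg/min × 1445.7 kJ/kg = 41896 kJ/min
|Q| = 698.26 kW = 2513.7 MJ/h

Q = 2510 MJ/h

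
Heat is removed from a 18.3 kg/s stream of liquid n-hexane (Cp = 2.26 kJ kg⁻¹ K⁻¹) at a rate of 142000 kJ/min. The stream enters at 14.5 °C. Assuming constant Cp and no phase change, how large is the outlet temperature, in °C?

T_out = -42.7 °C

Q = 142000 kJ/min = 2366.7 kJ/s
ΔT = Q/(ṁ·Cp) = 2366.7/(18.3×2.26) = 57.224 K
T_out = 14.5 − 57.224 = -42.724 °C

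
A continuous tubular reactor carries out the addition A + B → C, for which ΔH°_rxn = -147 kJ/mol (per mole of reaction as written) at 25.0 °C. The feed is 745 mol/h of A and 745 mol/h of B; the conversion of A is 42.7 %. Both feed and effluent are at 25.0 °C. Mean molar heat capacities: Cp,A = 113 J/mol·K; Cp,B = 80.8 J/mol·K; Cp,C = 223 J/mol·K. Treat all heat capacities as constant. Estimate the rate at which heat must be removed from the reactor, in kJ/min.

Q_out = 779 kJ/min

Extent of reaction ξ = 0.427 × 745 = 318.12 mol/h
Reaction term: ξ·ΔH°_rxn = 318.12 × -147 = -46763 kJ/h
Q = ΔH = -46763 kJ/h = -12.99 kW
Heat removed = 779.38 kJ/min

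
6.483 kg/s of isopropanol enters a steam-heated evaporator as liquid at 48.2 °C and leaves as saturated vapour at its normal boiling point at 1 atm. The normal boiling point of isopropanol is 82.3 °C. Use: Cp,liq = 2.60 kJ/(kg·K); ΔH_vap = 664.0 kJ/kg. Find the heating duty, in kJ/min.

liquid 48.2→82.3 °C: 88.66 kJ/kg
vaporisation at 82.3 °C: 664 kJ/kg
Δh = 88.66 + 664 = 752.66 kJ/kg
Q = ṁ·Δh = 6.483 kg/s × 752.66 kJ/kg = 4879.5 kJ/s
|Q| = 4879.5 kW = 292770 kJ/min

Q = 293000 kJ/min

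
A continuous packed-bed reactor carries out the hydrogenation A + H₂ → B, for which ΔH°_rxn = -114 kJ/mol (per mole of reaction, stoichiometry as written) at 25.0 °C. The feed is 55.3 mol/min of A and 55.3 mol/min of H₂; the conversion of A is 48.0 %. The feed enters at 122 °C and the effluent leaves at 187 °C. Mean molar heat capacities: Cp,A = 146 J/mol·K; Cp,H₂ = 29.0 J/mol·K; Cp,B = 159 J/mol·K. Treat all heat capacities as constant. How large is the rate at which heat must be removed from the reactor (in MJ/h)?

Extent of reaction ξ = 0.480 × 55.3 = 26.544 mol/min
Reaction term: ξ·ΔH°_rxn = 26.544 × -114 = -3026 kJ/min
Sensible, feed 122→25 °C: -938.72 kJ/min
Outlet flows (mol/min): A 28.756, H₂ 28.756, B 26.544
Sensible, products 25→187 °C: 1499 kJ/min
Q = ΔH = -2465.8 kJ/min = -41.096 kW
Heat removed = 147.95 MJ/h

Q_out = 148 MJ/h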